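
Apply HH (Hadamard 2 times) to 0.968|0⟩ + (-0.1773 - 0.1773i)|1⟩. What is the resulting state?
0.968|0⟩ + (-0.1773 - 0.1773i)|1⟩

H² = I, so an even number of Hadamards cancels: H^2 = I and the state is unchanged.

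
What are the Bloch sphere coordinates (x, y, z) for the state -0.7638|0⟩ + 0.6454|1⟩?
(-0.9859, 0, 0.1668)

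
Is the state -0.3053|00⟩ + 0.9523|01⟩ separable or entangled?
Separable

Writing the state as a|00⟩ + b|01⟩ + c|10⟩ + d|11⟩, it is a product state iff ad − bc = 0.
Here (a, b, c, d) = (-0.3053, 0.9523, 0, 0): ad − bc = (-0.3053)(0) − (0.9523)(0) = 0, so the state is separable.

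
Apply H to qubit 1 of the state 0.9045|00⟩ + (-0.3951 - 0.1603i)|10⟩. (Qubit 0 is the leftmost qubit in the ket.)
0.6396|00⟩ + 0.6396|01⟩ + (-0.2794 - 0.1133i)|10⟩ + (-0.2794 - 0.1133i)|11⟩

H on qubit 1 mixes each pair of kets that differ only in qubit 1: amplitudes (a, b) of (|…0…⟩, |…1…⟩) become ((a + b)/√2, (a − b)/√2). Kets absent from the input have amplitude 0.
(|00⟩, |01⟩): (a, b) = (0.9045, 0) → (0.6396, 0.6396)
(|10⟩, |11⟩): (a, b) = ((-0.3951 - 0.1603i), 0) → ((-0.2794 - 0.1133i), (-0.2794 - 0.1133i))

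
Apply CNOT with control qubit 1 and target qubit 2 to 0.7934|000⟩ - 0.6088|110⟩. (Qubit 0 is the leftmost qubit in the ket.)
0.7934|000⟩ - 0.6088|111⟩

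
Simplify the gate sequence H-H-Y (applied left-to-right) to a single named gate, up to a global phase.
Y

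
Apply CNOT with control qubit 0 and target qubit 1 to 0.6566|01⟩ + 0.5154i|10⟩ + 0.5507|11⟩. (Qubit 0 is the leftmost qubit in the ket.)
0.6566|01⟩ + 0.5507|10⟩ + 0.5154i|11⟩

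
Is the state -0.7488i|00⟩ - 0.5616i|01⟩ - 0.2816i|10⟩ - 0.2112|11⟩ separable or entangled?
Entangled

Writing the state as a|00⟩ + b|01⟩ + c|10⟩ + d|11⟩, it is a product state iff ad − bc = 0.
Here (a, b, c, d) = (-0.7488i, -0.5616i, -0.2816i, -0.2112): ad − bc = (-0.7488i)(-0.2112) − (-0.5616i)(-0.2816i) = (0.1581 + 0.1581i) ≠ 0, so the state is entangled.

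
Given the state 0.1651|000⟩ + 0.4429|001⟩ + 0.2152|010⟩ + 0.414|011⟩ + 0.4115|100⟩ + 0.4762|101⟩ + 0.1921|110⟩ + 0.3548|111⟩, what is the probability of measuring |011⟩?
0.1714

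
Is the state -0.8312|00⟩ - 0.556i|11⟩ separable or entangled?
Entangled

Writing the state as a|00⟩ + b|01⟩ + c|10⟩ + d|11⟩, it is a product state iff ad − bc = 0.
Here (a, b, c, d) = (-0.8312, 0, 0, -0.556i): ad − bc = (-0.8312)(-0.556i) − (0)(0) = 0.4621i ≠ 0, so the state is entangled.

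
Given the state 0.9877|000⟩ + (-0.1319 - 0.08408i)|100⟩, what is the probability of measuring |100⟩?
0.02447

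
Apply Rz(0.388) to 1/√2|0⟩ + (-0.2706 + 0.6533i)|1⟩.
(0.6938 - 0.1363i)|0⟩ + (-0.3915 + 0.5889i)|1⟩

Rz(0.388) = [[e^(−iθ/2), 0], [0, e^(iθ/2)]] with e^(±iθ/2) = cos(θ/2) ± i·sin(θ/2); θ = 0.388, cos(θ/2) ≈ 0.981241, sin(θ/2) ≈ 0.192785.
With a = amp(|0⟩) = 1/√2 and b = amp(|1⟩) = (-0.2706 + 0.6533i):
new amp(|0⟩) = (0.981241 - 0.192785i)·a = (0.6938 - 0.1363i)
new amp(|1⟩) = (0.981241 + 0.192785i)·b = (-0.3915 + 0.5889i)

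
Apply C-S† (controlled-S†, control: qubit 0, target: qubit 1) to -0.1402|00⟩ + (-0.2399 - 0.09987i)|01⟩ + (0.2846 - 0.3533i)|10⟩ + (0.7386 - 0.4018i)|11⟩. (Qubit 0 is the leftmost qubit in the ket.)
-0.1402|00⟩ + (-0.2399 - 0.09987i)|01⟩ + (0.2846 - 0.3533i)|10⟩ + (-0.4018 - 0.7386i)|11⟩

C-S† leaves the control-|0⟩ kets |00⟩, |01⟩ unchanged and applies S† to qubit 1 on the control-|1⟩ pair (|10⟩, |11⟩).
S† = [[1, 0], [0, -i]].
With a = amp(|10⟩) = (0.2846 - 0.3533i) and b = amp(|11⟩) = (0.7386 - 0.4018i):
new amp(|10⟩) = (1)·a = (0.2846 - 0.3533i)
new amp(|11⟩) = (-i)·b = (-0.4018 - 0.7386i)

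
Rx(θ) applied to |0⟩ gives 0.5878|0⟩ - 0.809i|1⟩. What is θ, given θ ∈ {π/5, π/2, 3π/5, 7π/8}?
3π/5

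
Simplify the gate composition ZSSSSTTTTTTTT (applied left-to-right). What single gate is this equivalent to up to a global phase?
Z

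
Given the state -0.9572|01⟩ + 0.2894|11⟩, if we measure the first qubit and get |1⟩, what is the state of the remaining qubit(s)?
|1⟩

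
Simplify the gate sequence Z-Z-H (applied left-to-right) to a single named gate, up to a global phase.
H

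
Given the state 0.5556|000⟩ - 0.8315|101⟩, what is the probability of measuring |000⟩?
0.3087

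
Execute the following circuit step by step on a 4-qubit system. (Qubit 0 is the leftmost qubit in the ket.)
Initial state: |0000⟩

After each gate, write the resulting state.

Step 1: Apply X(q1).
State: |0100⟩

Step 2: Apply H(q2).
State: 1/√2|0100⟩ + 1/√2|0110⟩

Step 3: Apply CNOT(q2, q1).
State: 1/√2|0010⟩ + 1/√2|0100⟩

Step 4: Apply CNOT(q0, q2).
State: 1/√2|0010⟩ + 1/√2|0100⟩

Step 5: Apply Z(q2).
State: -1/√2|0010⟩ + 1/√2|0100⟩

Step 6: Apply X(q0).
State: -1/√2|1010⟩ + 1/√2|1100⟩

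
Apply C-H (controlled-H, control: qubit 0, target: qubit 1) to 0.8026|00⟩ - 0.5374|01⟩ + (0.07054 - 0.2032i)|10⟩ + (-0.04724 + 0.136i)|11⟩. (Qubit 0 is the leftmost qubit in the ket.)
0.8026|00⟩ - 0.5374|01⟩ + (0.01648 - 0.04752i)|10⟩ + (0.08328 - 0.2399i)|11⟩

C-H leaves the control-|0⟩ kets |00⟩, |01⟩ unchanged and applies H to qubit 1 on the control-|1⟩ pair (|10⟩, |11⟩).
H = [[1/√2, 1/√2], [1/√2, -1/√2]].
With a = amp(|10⟩) = (0.07054 - 0.2032i) and b = amp(|11⟩) = (-0.04724 + 0.136i):
new amp(|10⟩) = (1/√2)·a + (1/√2)·b = (0.01648 - 0.04752i)
new amp(|11⟩) = (1/√2)·a + (-1/√2)·b = (0.08328 - 0.2399i)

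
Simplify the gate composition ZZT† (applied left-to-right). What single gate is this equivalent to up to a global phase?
T†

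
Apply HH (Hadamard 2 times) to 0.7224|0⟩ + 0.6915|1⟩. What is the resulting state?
0.7224|0⟩ + 0.6915|1⟩

H² = I, so an even number of Hadamards cancels: H^2 = I and the state is unchanged.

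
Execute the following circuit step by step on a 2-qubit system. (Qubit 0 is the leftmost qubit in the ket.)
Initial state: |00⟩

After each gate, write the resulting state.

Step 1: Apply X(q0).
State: |10⟩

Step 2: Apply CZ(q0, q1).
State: |10⟩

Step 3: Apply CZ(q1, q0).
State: |10⟩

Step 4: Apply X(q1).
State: |11⟩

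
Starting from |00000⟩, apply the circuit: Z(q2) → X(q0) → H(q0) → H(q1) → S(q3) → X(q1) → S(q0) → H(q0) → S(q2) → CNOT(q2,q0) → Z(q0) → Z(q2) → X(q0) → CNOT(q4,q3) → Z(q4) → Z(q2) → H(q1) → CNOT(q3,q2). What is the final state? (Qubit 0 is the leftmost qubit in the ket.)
(-1/2 - (1/2)i)|00000⟩ + (1/2 - (1/2)i)|10000⟩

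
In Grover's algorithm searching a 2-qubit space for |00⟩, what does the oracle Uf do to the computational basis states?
Uf|x⟩ = -|x⟩ if x = 00, else |x⟩ (phase flip on target)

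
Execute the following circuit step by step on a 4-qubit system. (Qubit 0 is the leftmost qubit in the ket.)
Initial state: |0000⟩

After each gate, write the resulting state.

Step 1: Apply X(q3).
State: |0001⟩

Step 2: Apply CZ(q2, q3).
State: |0001⟩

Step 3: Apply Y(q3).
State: -i|0000⟩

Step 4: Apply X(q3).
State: -i|0001⟩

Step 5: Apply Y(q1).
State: |0101⟩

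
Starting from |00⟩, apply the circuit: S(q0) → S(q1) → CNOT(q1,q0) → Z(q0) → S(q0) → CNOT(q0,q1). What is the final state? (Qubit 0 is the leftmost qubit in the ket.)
|00⟩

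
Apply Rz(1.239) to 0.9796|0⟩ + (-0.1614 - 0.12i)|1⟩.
(0.7976 - 0.5688i)|0⟩ + (-0.06173 - 0.1914i)|1⟩

Rz(1.239) = [[e^(−iθ/2), 0], [0, e^(iθ/2)]] with e^(±iθ/2) = cos(θ/2) ± i·sin(θ/2); θ = 1.239, cos(θ/2) ≈ 0.814169, sin(θ/2) ≈ 0.580628.
With a = amp(|0⟩) = 0.9796 and b = amp(|1⟩) = (-0.1614 - 0.12i):
new amp(|0⟩) = (0.814169 - 0.580628i)·a = (0.7976 - 0.5688i)
new amp(|1⟩) = (0.814169 + 0.580628i)·b = (-0.06173 - 0.1914i)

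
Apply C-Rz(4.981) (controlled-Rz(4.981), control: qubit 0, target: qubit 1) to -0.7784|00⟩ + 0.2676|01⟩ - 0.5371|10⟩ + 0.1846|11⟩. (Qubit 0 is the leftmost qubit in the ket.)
-0.7784|00⟩ + 0.2676|01⟩ + (0.4272 + 0.3255i)|10⟩ + (-0.1468 + 0.1119i)|11⟩

C-Rz(4.981) leaves the control-|0⟩ kets |00⟩, |01⟩ unchanged and applies Rz(4.981) to qubit 1 on the control-|1⟩ pair (|10⟩, |11⟩).
Rz(4.981) = [[e^(−iθ/2), 0], [0, e^(iθ/2)]] with e^(±iθ/2) = cos(θ/2) ± i·sin(θ/2); θ = 4.981, cos(θ/2) ≈ -0.795422, sin(θ/2) ≈ 0.606056.
With a = amp(|10⟩) = -0.5371 and b = amp(|11⟩) = 0.1846:
new amp(|10⟩) = (-0.795422 - 0.606056i)·a = (0.4272 + 0.3255i)
new amp(|11⟩) = (-0.795422 + 0.606056i)·b = (-0.1468 + 0.1119i)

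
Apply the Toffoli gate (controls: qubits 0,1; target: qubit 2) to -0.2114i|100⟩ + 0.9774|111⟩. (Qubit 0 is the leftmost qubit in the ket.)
-0.2114i|100⟩ + 0.9774|110⟩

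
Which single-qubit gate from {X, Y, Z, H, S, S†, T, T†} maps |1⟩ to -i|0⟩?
Y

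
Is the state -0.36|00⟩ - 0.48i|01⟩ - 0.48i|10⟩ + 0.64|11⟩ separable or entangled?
Separable

Writing the state as a|00⟩ + b|01⟩ + c|10⟩ + d|11⟩, it is a product state iff ad − bc = 0.
Here (a, b, c, d) = (-0.36, -0.48i, -0.48i, 0.64): ad − bc = (-0.36)(0.64) − (-0.48i)(-0.48i) = 0, so the state is separable.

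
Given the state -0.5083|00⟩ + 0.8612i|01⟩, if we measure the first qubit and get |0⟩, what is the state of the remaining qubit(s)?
-0.5083|0⟩ + 0.8612i|1⟩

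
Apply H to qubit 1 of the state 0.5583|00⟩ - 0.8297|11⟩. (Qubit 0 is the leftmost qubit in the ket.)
0.3948|00⟩ + 0.3948|01⟩ - 0.5867|10⟩ + 0.5867|11⟩

H on qubit 1 mixes each pair of kets that differ only in qubit 1: amplitudes (a, b) of (|…0…⟩, |…1…⟩) become ((a + b)/√2, (a − b)/√2). Kets absent from the input have amplitude 0.
(|00⟩, |01⟩): (a, b) = (0.5583, 0) → (0.3948, 0.3948)
(|10⟩, |11⟩): (a, b) = (0, -0.8297) → (-0.5867, 0.5867)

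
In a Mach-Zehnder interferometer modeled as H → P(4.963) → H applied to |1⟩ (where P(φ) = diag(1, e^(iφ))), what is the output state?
(0.376 + 0.4844i)|0⟩ + (0.624 - 0.4844i)|1⟩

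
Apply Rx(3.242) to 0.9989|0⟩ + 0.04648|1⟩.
(-0.05013 - 0.04642i)|0⟩ + (-0.002332 - 0.9976i)|1⟩

Rx(3.242) = [[cos(θ/2), −i·sin(θ/2)], [−i·sin(θ/2), cos(θ/2)]]; θ = 3.242, cos(θ/2) ≈ -0.0501826, sin(θ/2) ≈ 0.99874.
With a = amp(|0⟩) = 0.9989 and b = amp(|1⟩) = 0.04648:
new amp(|0⟩) = (-0.0501826)·a + (-0.99874i)·b = (-0.05013 - 0.04642i)
new amp(|1⟩) = (-0.99874i)·a + (-0.0501826)·b = (-0.002332 - 0.9976i)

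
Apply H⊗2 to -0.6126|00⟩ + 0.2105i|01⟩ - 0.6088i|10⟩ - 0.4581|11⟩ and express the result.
(-0.5354 - 0.1992i)|00⟩ + (-0.07725 - 0.4097i)|01⟩ + (-0.07725 + 0.4097i)|10⟩ + (-0.5354 + 0.1992i)|11⟩

H⊗2 gives amp(|y⟩) = (1/2) Σ_x (−1)^(x·y) amp(|x⟩), where x·y is the number of positions in which both x and y have a 1.
|00⟩: (-0.6126 + 0.2105i - 0.6088i - 0.4581)/2 = (-0.5354 - 0.1992i)
|01⟩: (-0.6126 - 0.2105i - 0.6088i + 0.4581)/2 = (-0.07725 - 0.4097i)
|10⟩: (-0.6126 + 0.2105i + 0.6088i + 0.4581)/2 = (-0.07725 + 0.4097i)
|11⟩: (-0.6126 - 0.2105i + 0.6088i - 0.4581)/2 = (-0.5354 + 0.1992i)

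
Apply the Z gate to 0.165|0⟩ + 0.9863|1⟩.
0.165|0⟩ - 0.9863|1⟩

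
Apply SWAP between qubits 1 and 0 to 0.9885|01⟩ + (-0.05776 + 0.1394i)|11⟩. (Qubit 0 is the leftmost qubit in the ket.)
0.9885|10⟩ + (-0.05776 + 0.1394i)|11⟩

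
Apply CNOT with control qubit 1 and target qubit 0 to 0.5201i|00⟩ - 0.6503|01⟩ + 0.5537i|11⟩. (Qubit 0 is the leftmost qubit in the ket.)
0.5201i|00⟩ + 0.5537i|01⟩ - 0.6503|11⟩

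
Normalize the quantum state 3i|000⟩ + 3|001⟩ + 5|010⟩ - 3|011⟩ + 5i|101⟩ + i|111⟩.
0.3397i|000⟩ + 0.3397|001⟩ + 0.5661|010⟩ - 0.3397|011⟩ + 0.5661i|101⟩ + 0.1132i|111⟩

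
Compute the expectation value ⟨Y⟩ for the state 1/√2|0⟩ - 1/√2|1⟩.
0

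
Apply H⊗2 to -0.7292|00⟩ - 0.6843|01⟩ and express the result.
-0.7068|00⟩ - 0.02245|01⟩ - 0.7068|10⟩ - 0.02245|11⟩

H⊗2 gives amp(|y⟩) = (1/2) Σ_x (−1)^(x·y) amp(|x⟩), where x·y is the number of positions in which both x and y have a 1.
|00⟩: (-0.7292 - 0.6843)/2 = -0.7068
|01⟩: (-0.7292 + 0.6843)/2 = -0.02245
|10⟩: (-0.7292 - 0.6843)/2 = -0.7068
|11⟩: (-0.7292 + 0.6843)/2 = -0.02245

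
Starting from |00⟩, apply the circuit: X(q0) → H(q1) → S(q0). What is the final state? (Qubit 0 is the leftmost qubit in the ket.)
(1/√2)i|10⟩ + (1/√2)i|11⟩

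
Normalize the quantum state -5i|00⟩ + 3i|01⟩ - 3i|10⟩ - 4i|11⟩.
-0.6509i|00⟩ + 0.3906i|01⟩ - 0.3906i|10⟩ - 0.5208i|11⟩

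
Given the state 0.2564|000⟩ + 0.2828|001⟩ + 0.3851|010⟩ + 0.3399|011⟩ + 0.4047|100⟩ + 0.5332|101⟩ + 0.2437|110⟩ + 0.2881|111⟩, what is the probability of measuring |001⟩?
0.07998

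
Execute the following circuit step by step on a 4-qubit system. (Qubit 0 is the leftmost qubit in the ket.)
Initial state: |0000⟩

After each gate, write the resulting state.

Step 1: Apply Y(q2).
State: i|0010⟩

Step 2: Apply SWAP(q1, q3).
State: i|0010⟩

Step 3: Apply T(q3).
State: i|0010⟩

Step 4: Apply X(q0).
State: i|1010⟩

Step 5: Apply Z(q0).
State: -i|1010⟩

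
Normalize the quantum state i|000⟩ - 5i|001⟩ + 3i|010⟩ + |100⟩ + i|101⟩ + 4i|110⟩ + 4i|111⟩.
0.1204i|000⟩ - 0.6019i|001⟩ + 0.3612i|010⟩ + 0.1204|100⟩ + 0.1204i|101⟩ + 0.4815i|110⟩ + 0.4815i|111⟩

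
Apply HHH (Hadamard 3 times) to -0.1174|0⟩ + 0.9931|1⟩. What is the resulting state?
0.6192|0⟩ - 0.7852|1⟩

H² = I, so H^3 = H: a single Hadamard. With (a, b) = (-0.1174, 0.9931), H gives ((a + b)/√2, (a − b)/√2) = (0.6192, -0.7852).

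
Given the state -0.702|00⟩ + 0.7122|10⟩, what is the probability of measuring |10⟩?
0.5072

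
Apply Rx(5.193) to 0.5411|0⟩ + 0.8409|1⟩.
(-0.4627 - 0.436i)|0⟩ + (-0.719 - 0.2806i)|1⟩

Rx(5.193) = [[cos(θ/2), −i·sin(θ/2)], [−i·sin(θ/2), cos(θ/2)]]; θ = 5.193, cos(θ/2) ≈ -0.855079, sin(θ/2) ≈ 0.518497.
With a = amp(|0⟩) = 0.5411 and b = amp(|1⟩) = 0.8409:
new amp(|0⟩) = (-0.855079)·a + (-0.518497i)·b = (-0.4627 - 0.436i)
new amp(|1⟩) = (-0.518497i)·a + (-0.855079)·b = (-0.719 - 0.2806i)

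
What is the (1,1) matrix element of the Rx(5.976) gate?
-0.9882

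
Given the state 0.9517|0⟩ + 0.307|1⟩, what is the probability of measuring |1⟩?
0.09425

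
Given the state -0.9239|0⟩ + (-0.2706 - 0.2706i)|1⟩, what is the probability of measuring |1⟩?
0.1464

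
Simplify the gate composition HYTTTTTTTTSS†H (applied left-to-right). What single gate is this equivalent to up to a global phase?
Y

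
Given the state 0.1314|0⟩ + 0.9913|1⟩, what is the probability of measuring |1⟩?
0.9827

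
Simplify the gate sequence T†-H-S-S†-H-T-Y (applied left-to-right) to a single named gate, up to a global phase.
Y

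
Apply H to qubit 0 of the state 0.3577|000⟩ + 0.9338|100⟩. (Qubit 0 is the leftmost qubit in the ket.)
0.9132|000⟩ - 0.4074|100⟩

H on qubit 0 mixes each pair of kets that differ only in qubit 0: amplitudes (a, b) of (|…0…⟩, |…1…⟩) become ((a + b)/√2, (a − b)/√2). Kets absent from the input have amplitude 0.
(|000⟩, |100⟩): (a, b) = (0.3577, 0.9338) → (0.9132, -0.4074)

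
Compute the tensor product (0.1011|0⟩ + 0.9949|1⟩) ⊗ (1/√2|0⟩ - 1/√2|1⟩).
0.07149|00⟩ - 0.07149|01⟩ + 0.7035|10⟩ - 0.7035|11⟩

amp(|b₁b₂…⟩) = product of the factor amplitudes for bits b₁, b₂, …; only kets whose every factor amplitude is nonzero survive.
|00⟩: (0.1011)(1/√2) = 0.07149
|01⟩: (0.1011)(-1/√2) = -0.07149
|10⟩: (0.9949)(1/√2) = 0.7035
|11⟩: (0.9949)(-1/√2) = -0.7035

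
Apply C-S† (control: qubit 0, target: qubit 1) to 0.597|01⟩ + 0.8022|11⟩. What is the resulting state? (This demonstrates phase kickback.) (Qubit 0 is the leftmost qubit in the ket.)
0.597|01⟩ - 0.8022i|11⟩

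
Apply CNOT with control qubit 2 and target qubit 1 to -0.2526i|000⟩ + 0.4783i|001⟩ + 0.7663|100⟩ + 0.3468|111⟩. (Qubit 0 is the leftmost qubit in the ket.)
-0.2526i|000⟩ + 0.4783i|011⟩ + 0.7663|100⟩ + 0.3468|101⟩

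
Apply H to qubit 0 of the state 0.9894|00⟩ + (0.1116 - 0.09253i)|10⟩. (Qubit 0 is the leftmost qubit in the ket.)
(0.7785 - 0.06543i)|00⟩ + (0.6207 + 0.06543i)|10⟩

H on qubit 0 mixes each pair of kets that differ only in qubit 0: amplitudes (a, b) of (|…0…⟩, |…1…⟩) become ((a + b)/√2, (a − b)/√2). Kets absent from the input have amplitude 0.
(|00⟩, |10⟩): (a, b) = (0.9894, (0.1116 - 0.09253i)) → ((0.7785 - 0.06543i), (0.6207 + 0.06543i))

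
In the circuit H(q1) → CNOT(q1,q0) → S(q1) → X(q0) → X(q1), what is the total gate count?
5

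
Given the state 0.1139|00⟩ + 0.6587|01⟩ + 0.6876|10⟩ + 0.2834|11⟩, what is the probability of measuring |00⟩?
0.01297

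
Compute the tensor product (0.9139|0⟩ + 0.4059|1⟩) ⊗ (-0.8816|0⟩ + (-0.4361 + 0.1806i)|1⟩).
-0.8057|00⟩ + (-0.3986 + 0.1651i)|01⟩ - 0.3578|10⟩ + (-0.177 + 0.07331i)|11⟩

amp(|b₁b₂…⟩) = product of the factor amplitudes for bits b₁, b₂, …; only kets whose every factor amplitude is nonzero survive.
|00⟩: (0.9139)(-0.8816) = -0.8057
|01⟩: (0.9139)(-0.4361 + 0.1806i) = (-0.3986 + 0.1651i)
|10⟩: (0.4059)(-0.8816) = -0.3578
|11⟩: (0.4059)(-0.4361 + 0.1806i) = (-0.177 + 0.07331i)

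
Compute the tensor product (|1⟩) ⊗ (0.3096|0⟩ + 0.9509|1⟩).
0.3096|10⟩ + 0.9509|11⟩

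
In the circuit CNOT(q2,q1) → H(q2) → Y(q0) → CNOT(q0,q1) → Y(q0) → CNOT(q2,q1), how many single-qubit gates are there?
3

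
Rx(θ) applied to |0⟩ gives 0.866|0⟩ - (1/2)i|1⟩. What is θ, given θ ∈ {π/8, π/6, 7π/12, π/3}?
π/3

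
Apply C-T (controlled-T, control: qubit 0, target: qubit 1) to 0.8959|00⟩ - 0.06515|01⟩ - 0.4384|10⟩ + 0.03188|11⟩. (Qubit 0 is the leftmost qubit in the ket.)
0.8959|00⟩ - 0.06515|01⟩ - 0.4384|10⟩ + (0.02254 + 0.02254i)|11⟩

C-T leaves the control-|0⟩ kets |00⟩, |01⟩ unchanged and applies T to qubit 1 on the control-|1⟩ pair (|10⟩, |11⟩).
T = [[1, 0], [0, (1/√2 + (1/√2)i)]].
With a = amp(|10⟩) = -0.4384 and b = amp(|11⟩) = 0.03188:
new amp(|10⟩) = (1)·a = -0.4384
new amp(|11⟩) = (1/√2 + (1/√2)i)·b = (0.02254 + 0.02254i)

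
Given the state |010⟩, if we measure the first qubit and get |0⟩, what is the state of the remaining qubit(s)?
|10⟩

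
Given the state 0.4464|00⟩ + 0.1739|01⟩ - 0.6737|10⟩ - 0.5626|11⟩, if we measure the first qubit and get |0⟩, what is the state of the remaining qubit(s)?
0.9318|0⟩ + 0.363|1⟩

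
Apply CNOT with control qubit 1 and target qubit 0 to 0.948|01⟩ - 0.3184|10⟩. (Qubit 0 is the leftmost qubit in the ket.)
-0.3184|10⟩ + 0.948|11⟩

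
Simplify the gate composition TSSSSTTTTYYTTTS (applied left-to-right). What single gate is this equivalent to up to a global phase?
S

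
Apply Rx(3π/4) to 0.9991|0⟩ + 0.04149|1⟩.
(0.3823 - 0.03833i)|0⟩ + (0.01588 - 0.923i)|1⟩

Rx(3π/4) = [[cos(θ/2), −i·sin(θ/2)], [−i·sin(θ/2), cos(θ/2)]]; θ = 3π/4, cos(θ/2) ≈ 0.382683, sin(θ/2) ≈ 0.92388.
With a = amp(|0⟩) = 0.9991 and b = amp(|1⟩) = 0.04149:
new amp(|0⟩) = (0.382683)·a + (-0.92388i)·b = (0.3823 - 0.03833i)
new amp(|1⟩) = (-0.92388i)·a + (0.382683)·b = (0.01588 - 0.923i)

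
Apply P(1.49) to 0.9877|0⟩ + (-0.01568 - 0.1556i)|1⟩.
0.9877|0⟩ + (0.1538 - 0.02819i)|1⟩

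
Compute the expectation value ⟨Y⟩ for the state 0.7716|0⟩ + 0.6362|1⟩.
0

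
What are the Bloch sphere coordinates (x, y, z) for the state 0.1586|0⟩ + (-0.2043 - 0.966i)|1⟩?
(-0.0648, -0.3064, -0.9497)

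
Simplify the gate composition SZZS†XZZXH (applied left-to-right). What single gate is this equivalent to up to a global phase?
H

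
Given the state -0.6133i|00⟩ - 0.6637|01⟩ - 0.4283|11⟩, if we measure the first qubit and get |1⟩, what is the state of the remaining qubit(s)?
-|1⟩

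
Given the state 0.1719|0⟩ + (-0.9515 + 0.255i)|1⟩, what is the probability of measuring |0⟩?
0.02955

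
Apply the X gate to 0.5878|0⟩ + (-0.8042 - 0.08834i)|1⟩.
(-0.8042 - 0.08834i)|0⟩ + 0.5878|1⟩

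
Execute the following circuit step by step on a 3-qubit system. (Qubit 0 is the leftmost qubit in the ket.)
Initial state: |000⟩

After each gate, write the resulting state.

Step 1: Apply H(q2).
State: 1/√2|000⟩ + 1/√2|001⟩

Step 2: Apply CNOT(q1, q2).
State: 1/√2|000⟩ + 1/√2|001⟩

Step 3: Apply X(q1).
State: 1/√2|010⟩ + 1/√2|011⟩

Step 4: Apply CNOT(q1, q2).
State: 1/√2|010⟩ + 1/√2|011⟩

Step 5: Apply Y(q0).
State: (1/√2)i|110⟩ + (1/√2)i|111⟩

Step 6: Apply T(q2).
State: (1/√2)i|110⟩ + (-1/2 + (1/2)i)|111⟩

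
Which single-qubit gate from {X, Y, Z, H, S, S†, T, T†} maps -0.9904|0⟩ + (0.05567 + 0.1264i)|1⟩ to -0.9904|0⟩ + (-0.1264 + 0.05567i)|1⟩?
S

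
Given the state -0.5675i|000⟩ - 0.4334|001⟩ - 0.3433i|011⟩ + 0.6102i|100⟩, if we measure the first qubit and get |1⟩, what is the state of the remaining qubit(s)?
i|00⟩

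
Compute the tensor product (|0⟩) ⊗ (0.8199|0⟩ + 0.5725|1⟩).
0.8199|00⟩ + 0.5725|01⟩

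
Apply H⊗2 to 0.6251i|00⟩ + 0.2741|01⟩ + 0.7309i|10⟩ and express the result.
(0.1371 + 0.678i)|00⟩ + (-0.1371 + 0.678i)|01⟩ + (0.1371 - 0.0529i)|10⟩ + (-0.1371 - 0.0529i)|11⟩

H⊗2 gives amp(|y⟩) = (1/2) Σ_x (−1)^(x·y) amp(|x⟩), where x·y is the number of positions in which both x and y have a 1.
|00⟩: (0.6251i + 0.2741 + 0.7309i)/2 = (0.1371 + 0.678i)
|01⟩: (0.6251i - 0.2741 + 0.7309i)/2 = (-0.1371 + 0.678i)
|10⟩: (0.6251i + 0.2741 - 0.7309i)/2 = (0.1371 - 0.0529i)
|11⟩: (0.6251i - 0.2741 - 0.7309i)/2 = (-0.1371 - 0.0529i)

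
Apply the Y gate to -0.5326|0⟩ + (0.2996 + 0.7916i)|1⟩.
(0.7916 - 0.2996i)|0⟩ - 0.5326i|1⟩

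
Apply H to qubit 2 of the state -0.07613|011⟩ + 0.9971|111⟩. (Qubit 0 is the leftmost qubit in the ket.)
-0.05383|010⟩ + 0.05383|011⟩ + 0.7051|110⟩ - 0.7051|111⟩

H on qubit 2 mixes each pair of kets that differ only in qubit 2: amplitudes (a, b) of (|…0…⟩, |…1…⟩) become ((a + b)/√2, (a − b)/√2). Kets absent from the input have amplitude 0.
(|010⟩, |011⟩): (a, b) = (0, -0.07613) → (-0.05383, 0.05383)
(|110⟩, |111⟩): (a, b) = (0, 0.9971) → (0.7051, -0.7051)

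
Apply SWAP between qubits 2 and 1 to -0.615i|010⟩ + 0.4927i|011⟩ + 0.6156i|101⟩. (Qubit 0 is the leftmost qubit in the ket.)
-0.615i|001⟩ + 0.4927i|011⟩ + 0.6156i|110⟩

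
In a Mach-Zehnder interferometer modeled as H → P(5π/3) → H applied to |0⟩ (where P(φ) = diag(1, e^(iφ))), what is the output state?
(0.75 - 0.433i)|0⟩ + (0.25 + 0.433i)|1⟩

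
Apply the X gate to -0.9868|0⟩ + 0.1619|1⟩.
0.1619|0⟩ - 0.9868|1⟩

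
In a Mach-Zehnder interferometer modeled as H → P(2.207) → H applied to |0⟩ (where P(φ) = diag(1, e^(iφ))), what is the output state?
(0.2029 + 0.4022i)|0⟩ + (0.7971 - 0.4022i)|1⟩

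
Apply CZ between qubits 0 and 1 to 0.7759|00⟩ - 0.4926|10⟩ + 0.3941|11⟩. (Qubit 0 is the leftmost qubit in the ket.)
0.7759|00⟩ - 0.4926|10⟩ - 0.3941|11⟩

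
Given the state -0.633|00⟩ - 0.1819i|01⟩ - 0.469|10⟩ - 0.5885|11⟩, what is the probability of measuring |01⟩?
0.03309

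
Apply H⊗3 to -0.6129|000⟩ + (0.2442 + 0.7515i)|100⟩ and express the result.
(-0.1304 + 0.2657i)|000⟩ + (-0.1304 + 0.2657i)|001⟩ + (-0.1304 + 0.2657i)|010⟩ + (-0.1304 + 0.2657i)|011⟩ + (-0.303 - 0.2657i)|100⟩ + (-0.303 - 0.2657i)|101⟩ + (-0.303 - 0.2657i)|110⟩ + (-0.303 - 0.2657i)|111⟩

H⊗3 gives amp(|y⟩) = (1/2√2) Σ_x (−1)^(x·y) amp(|x⟩), where x·y is the number of positions in which both x and y have a 1.
|000⟩: (-0.6129 + (0.2442 + 0.7515i))/(2√2) = (-0.1304 + 0.2657i)
|001⟩: (-0.6129 + (0.2442 + 0.7515i))/(2√2) = (-0.1304 + 0.2657i)
|010⟩: (-0.6129 + (0.2442 + 0.7515i))/(2√2) = (-0.1304 + 0.2657i)
|011⟩: (-0.6129 + (0.2442 + 0.7515i))/(2√2) = (-0.1304 + 0.2657i)
|100⟩: (-0.6129 - (0.2442 + 0.7515i))/(2√2) = (-0.303 - 0.2657i)
|101⟩: (-0.6129 - (0.2442 + 0.7515i))/(2√2) = (-0.303 - 0.2657i)
|110⟩: (-0.6129 - (0.2442 + 0.7515i))/(2√2) = (-0.303 - 0.2657i)
|111⟩: (-0.6129 - (0.2442 + 0.7515i))/(2√2) = (-0.303 - 0.2657i)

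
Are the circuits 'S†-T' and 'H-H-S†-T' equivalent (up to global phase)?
Yes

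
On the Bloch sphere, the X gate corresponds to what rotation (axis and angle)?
Rotation by π around the x-axis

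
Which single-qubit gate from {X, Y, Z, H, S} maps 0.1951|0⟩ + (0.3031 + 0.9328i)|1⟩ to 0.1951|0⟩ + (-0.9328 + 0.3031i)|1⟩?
S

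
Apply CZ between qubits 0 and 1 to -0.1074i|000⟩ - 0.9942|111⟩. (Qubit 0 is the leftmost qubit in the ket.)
-0.1074i|000⟩ + 0.9942|111⟩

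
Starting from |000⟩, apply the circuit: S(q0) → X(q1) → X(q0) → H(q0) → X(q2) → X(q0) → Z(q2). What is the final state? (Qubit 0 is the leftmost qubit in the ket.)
1/√2|011⟩ - 1/√2|111⟩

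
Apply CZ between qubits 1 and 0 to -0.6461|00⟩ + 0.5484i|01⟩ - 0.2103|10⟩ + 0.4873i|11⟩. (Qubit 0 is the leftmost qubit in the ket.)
-0.6461|00⟩ + 0.5484i|01⟩ - 0.2103|10⟩ - 0.4873i|11⟩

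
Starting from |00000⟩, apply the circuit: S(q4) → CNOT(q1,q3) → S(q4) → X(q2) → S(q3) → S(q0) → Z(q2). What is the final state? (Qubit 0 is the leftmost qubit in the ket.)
-|00100⟩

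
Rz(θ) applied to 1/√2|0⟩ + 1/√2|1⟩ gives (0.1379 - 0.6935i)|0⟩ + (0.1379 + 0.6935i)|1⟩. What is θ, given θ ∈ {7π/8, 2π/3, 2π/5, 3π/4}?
7π/8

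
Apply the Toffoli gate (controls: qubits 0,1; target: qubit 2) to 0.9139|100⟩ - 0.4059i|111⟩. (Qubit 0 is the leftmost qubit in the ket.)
0.9139|100⟩ - 0.4059i|110⟩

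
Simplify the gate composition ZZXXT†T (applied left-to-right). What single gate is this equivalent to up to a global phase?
I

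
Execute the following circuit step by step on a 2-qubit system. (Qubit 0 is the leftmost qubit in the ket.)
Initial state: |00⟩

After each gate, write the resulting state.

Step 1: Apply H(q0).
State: 1/√2|00⟩ + 1/√2|10⟩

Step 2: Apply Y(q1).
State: (1/√2)i|01⟩ + (1/√2)i|11⟩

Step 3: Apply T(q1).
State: (-1/2 + (1/2)i)|01⟩ + (-1/2 + (1/2)i)|11⟩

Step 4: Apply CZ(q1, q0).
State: (-1/2 + (1/2)i)|01⟩ + (1/2 - (1/2)i)|11⟩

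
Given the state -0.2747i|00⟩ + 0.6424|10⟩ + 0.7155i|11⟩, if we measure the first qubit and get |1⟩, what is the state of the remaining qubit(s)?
0.6681|0⟩ + 0.7441i|1⟩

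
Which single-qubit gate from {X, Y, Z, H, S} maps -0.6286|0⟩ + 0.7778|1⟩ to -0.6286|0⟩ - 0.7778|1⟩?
Z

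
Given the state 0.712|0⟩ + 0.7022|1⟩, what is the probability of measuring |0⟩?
0.5069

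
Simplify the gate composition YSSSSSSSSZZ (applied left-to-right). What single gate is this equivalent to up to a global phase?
Y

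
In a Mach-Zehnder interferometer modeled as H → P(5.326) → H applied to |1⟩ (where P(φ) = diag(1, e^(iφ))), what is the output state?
(0.2121 + 0.4088i)|0⟩ + (0.7879 - 0.4088i)|1⟩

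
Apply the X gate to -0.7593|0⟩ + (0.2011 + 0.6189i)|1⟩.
(0.2011 + 0.6189i)|0⟩ - 0.7593|1⟩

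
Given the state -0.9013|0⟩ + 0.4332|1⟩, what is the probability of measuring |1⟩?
0.1877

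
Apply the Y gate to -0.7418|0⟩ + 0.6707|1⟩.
-0.6707i|0⟩ - 0.7418i|1⟩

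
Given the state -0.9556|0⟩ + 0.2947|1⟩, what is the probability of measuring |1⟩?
0.08685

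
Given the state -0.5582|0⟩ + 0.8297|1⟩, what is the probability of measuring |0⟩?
0.3116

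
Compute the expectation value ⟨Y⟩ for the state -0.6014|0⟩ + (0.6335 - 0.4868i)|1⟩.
0.5855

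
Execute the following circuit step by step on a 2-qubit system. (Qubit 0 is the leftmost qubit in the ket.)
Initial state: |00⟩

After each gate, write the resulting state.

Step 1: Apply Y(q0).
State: i|10⟩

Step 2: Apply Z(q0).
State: -i|10⟩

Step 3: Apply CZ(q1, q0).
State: -i|10⟩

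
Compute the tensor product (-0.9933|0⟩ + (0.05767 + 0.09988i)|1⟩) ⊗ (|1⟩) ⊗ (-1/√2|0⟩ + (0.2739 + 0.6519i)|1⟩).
0.7024|010⟩ + (-0.2721 - 0.6475i)|011⟩ + (-0.04078 - 0.07063i)|110⟩ + (-0.04932 + 0.06495i)|111⟩

amp(|b₁b₂…⟩) = product of the factor amplitudes for bits b₁, b₂, …; only kets whose every factor amplitude is nonzero survive.
|010⟩: (-0.9933)(1)(-1/√2) = 0.7024
|011⟩: (-0.9933)(1)(0.2739 + 0.6519i) = (-0.2721 - 0.6475i)
|110⟩: (0.05767 + 0.09988i)(1)(-1/√2) = (-0.04078 - 0.07063i)
|111⟩: (0.05767 + 0.09988i)(1)(0.2739 + 0.6519i) = (-0.04932 + 0.06495i)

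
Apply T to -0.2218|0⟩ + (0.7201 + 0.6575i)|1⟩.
-0.2218|0⟩ + (0.04426 + 0.9741i)|1⟩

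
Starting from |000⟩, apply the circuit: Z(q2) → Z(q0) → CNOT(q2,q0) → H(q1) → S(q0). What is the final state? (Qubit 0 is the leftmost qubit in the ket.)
1/√2|000⟩ + 1/√2|010⟩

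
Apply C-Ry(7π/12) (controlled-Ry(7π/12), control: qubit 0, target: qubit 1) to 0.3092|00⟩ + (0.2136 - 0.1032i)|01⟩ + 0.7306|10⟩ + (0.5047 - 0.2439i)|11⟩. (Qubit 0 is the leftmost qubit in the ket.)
0.3092|00⟩ + (0.2136 - 0.1032i)|01⟩ + (0.04436 + 0.1935i)|10⟩ + (0.8869 - 0.1485i)|11⟩

C-Ry(7π/12) leaves the control-|0⟩ kets |00⟩, |01⟩ unchanged and applies Ry(7π/12) to qubit 1 on the control-|1⟩ pair (|10⟩, |11⟩).
Ry(7π/12) = [[cos(θ/2), −sin(θ/2)], [sin(θ/2), cos(θ/2)]]; θ = 7π/12, cos(θ/2) ≈ 0.608761, sin(θ/2) ≈ 0.793353.
With a = amp(|10⟩) = 0.7306 and b = amp(|11⟩) = (0.5047 - 0.2439i):
new amp(|10⟩) = (0.608761)·a + (-0.793353)·b = (0.04436 + 0.1935i)
new amp(|11⟩) = (0.793353)·a + (0.608761)·b = (0.8869 - 0.1485i)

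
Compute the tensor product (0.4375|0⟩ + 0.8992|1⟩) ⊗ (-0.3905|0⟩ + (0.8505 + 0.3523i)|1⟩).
-0.1708|00⟩ + (0.3721 + 0.1541i)|01⟩ - 0.3511|10⟩ + (0.7648 + 0.3168i)|11⟩

amp(|b₁b₂…⟩) = product of the factor amplitudes for bits b₁, b₂, …; only kets whose every factor amplitude is nonzero survive.
|00⟩: (0.4375)(-0.3905) = -0.1708
|01⟩: (0.4375)(0.8505 + 0.3523i) = (0.3721 + 0.1541i)
|10⟩: (0.8992)(-0.3905) = -0.3511
|11⟩: (0.8992)(0.8505 + 0.3523i) = (0.7648 + 0.3168i)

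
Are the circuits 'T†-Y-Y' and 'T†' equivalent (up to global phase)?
Yes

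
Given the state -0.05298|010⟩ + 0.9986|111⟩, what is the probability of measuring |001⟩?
0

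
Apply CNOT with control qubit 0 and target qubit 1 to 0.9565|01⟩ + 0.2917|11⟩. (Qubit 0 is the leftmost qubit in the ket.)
0.9565|01⟩ + 0.2917|10⟩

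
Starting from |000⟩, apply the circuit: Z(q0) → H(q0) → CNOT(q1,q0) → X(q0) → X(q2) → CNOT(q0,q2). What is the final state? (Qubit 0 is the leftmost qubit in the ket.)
1/√2|001⟩ + 1/√2|100⟩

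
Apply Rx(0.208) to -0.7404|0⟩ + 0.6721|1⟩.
(-0.7364 - 0.06977i)|0⟩ + (0.6685 + 0.07686i)|1⟩

Rx(0.208) = [[cos(θ/2), −i·sin(θ/2)], [−i·sin(θ/2), cos(θ/2)]]; θ = 0.208, cos(θ/2) ≈ 0.994597, sin(θ/2) ≈ 0.103813.
With a = amp(|0⟩) = -0.7404 and b = amp(|1⟩) = 0.6721:
new amp(|0⟩) = (0.994597)·a + (-0.103813i)·b = (-0.7364 - 0.06977i)
new amp(|1⟩) = (-0.103813i)·a + (0.994597)·b = (0.6685 + 0.07686i)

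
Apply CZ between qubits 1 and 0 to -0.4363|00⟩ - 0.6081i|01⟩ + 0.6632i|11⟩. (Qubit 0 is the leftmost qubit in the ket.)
-0.4363|00⟩ - 0.6081i|01⟩ - 0.6632i|11⟩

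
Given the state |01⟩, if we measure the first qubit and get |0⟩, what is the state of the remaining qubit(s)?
|1⟩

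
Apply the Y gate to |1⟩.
-i|0⟩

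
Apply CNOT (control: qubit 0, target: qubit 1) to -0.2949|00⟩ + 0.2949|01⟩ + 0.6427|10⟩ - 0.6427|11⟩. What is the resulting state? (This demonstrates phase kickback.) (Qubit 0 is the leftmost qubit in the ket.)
-0.2949|00⟩ + 0.2949|01⟩ - 0.6427|10⟩ + 0.6427|11⟩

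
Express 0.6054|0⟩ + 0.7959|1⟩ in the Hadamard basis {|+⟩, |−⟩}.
0.9909|+⟩ - 0.1347|−⟩

With |ψ⟩ = α|0⟩ + β|1⟩, the Hadamard-basis coefficients are ⟨+|ψ⟩ = (α + β)/√2 and ⟨−|ψ⟩ = (α − β)/√2.
Here α = 0.6054, β = 0.7959: (α + β)/√2 = 0.9909, (α − β)/√2 = -0.1347.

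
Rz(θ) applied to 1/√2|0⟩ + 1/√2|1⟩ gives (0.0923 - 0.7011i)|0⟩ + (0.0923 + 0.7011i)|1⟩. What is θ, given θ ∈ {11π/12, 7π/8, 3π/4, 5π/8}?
11π/12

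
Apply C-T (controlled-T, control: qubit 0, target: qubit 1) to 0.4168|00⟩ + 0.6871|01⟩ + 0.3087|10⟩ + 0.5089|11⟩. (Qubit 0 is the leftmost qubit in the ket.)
0.4168|00⟩ + 0.6871|01⟩ + 0.3087|10⟩ + (0.3598 + 0.3598i)|11⟩

C-T leaves the control-|0⟩ kets |00⟩, |01⟩ unchanged and applies T to qubit 1 on the control-|1⟩ pair (|10⟩, |11⟩).
T = [[1, 0], [0, (1/√2 + (1/√2)i)]].
With a = amp(|10⟩) = 0.3087 and b = amp(|11⟩) = 0.5089:
new amp(|10⟩) = (1)·a = 0.3087
new amp(|11⟩) = (1/√2 + (1/√2)i)·b = (0.3598 + 0.3598i)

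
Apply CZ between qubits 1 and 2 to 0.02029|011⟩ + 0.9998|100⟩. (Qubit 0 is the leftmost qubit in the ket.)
-0.02029|011⟩ + 0.9998|100⟩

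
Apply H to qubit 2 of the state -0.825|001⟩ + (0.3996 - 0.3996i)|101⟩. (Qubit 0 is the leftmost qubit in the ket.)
-0.5834|000⟩ + 0.5834|001⟩ + (0.2826 - 0.2826i)|100⟩ + (-0.2826 + 0.2826i)|101⟩

H on qubit 2 mixes each pair of kets that differ only in qubit 2: amplitudes (a, b) of (|…0…⟩, |…1…⟩) become ((a + b)/√2, (a − b)/√2). Kets absent from the input have amplitude 0.
(|000⟩, |001⟩): (a, b) = (0, -0.825) → (-0.5834, 0.5834)
(|100⟩, |101⟩): (a, b) = (0, (0.3996 - 0.3996i)) → ((0.2826 - 0.2826i), (-0.2826 + 0.2826i))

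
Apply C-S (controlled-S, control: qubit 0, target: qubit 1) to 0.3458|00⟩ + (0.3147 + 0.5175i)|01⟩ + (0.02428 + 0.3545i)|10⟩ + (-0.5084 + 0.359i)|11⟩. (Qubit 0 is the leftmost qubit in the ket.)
0.3458|00⟩ + (0.3147 + 0.5175i)|01⟩ + (0.02428 + 0.3545i)|10⟩ + (-0.359 - 0.5084i)|11⟩

C-S leaves the control-|0⟩ kets |00⟩, |01⟩ unchanged and applies S to qubit 1 on the control-|1⟩ pair (|10⟩, |11⟩).
S = [[1, 0], [0, i]].
With a = amp(|10⟩) = (0.02428 + 0.3545i) and b = amp(|11⟩) = (-0.5084 + 0.359i):
new amp(|10⟩) = (1)·a = (0.02428 + 0.3545i)
new amp(|11⟩) = (i)·b = (-0.359 - 0.5084i)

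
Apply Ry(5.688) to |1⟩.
-0.2932|0⟩ - 0.956|1⟩

Ry(5.688) = [[cos(θ/2), −sin(θ/2)], [sin(θ/2), cos(θ/2)]]; θ = 5.688, cos(θ/2) ≈ -0.956045, sin(θ/2) ≈ 0.29322.
With a = amp(|0⟩) = 0 and b = amp(|1⟩) = 1:
new amp(|0⟩) = (-0.956045)·a + (-0.29322)·b = -0.2932
new amp(|1⟩) = (0.29322)·a + (-0.956045)·b = -0.956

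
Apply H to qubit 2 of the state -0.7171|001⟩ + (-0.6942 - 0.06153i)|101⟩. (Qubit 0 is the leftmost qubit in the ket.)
-0.5071|000⟩ + 0.5071|001⟩ + (-0.4909 - 0.04351i)|100⟩ + (0.4909 + 0.04351i)|101⟩

H on qubit 2 mixes each pair of kets that differ only in qubit 2: amplitudes (a, b) of (|…0…⟩, |…1…⟩) become ((a + b)/√2, (a − b)/√2). Kets absent from the input have amplitude 0.
(|000⟩, |001⟩): (a, b) = (0, -0.7171) → (-0.5071, 0.5071)
(|100⟩, |101⟩): (a, b) = (0, (-0.6942 - 0.06153i)) → ((-0.4909 - 0.04351i), (0.4909 + 0.04351i))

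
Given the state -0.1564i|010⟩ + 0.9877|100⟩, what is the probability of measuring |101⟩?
0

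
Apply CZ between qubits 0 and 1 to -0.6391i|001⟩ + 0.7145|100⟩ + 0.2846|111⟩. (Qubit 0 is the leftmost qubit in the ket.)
-0.6391i|001⟩ + 0.7145|100⟩ - 0.2846|111⟩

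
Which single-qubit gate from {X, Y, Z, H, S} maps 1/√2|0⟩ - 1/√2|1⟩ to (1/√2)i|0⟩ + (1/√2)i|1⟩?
Y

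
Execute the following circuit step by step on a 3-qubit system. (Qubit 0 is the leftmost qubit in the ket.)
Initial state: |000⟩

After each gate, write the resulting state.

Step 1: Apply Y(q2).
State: i|001⟩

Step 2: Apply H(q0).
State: (1/√2)i|001⟩ + (1/√2)i|101⟩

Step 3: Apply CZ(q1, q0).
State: (1/√2)i|001⟩ + (1/√2)i|101⟩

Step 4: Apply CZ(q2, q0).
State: (1/√2)i|001⟩ - (1/√2)i|101⟩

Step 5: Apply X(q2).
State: (1/√2)i|000⟩ - (1/√2)i|100⟩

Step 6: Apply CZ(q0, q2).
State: (1/√2)i|000⟩ - (1/√2)i|100⟩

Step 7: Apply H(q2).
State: (1/2)i|000⟩ + (1/2)i|001⟩ - (1/2)i|100⟩ - (1/2)i|101⟩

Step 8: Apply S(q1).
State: (1/2)i|000⟩ + (1/2)i|001⟩ - (1/2)i|100⟩ - (1/2)i|101⟩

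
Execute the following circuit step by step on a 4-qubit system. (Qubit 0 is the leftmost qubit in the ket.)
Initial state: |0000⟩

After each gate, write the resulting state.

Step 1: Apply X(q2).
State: |0010⟩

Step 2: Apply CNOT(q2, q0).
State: |1010⟩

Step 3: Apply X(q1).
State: |1110⟩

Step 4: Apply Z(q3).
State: |1110⟩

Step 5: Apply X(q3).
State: |1111⟩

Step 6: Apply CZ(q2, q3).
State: -|1111⟩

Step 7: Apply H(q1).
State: -1/√2|1011⟩ + 1/√2|1111⟩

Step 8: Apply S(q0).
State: -(1/√2)i|1011⟩ + (1/√2)i|1111⟩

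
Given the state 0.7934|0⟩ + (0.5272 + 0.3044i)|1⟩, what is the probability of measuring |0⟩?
0.6295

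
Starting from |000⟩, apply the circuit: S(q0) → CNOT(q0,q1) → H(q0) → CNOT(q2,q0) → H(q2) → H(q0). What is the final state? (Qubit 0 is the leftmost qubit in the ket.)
1/√2|000⟩ + 1/√2|001⟩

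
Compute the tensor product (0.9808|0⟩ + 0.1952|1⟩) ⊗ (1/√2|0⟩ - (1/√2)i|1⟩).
0.6935|00⟩ - 0.6935i|01⟩ + 0.138|10⟩ - 0.138i|11⟩

amp(|b₁b₂…⟩) = product of the factor amplitudes for bits b₁, b₂, …; only kets whose every factor amplitude is nonzero survive.
|00⟩: (0.9808)(1/√2) = 0.6935
|01⟩: (0.9808)(-(1/√2)i) = -0.6935i
|10⟩: (0.1952)(1/√2) = 0.138
|11⟩: (0.1952)(-(1/√2)i) = -0.138i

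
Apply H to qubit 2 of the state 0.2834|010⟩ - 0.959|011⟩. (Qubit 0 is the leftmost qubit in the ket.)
-0.4777|010⟩ + 0.8785|011⟩

H on qubit 2 mixes each pair of kets that differ only in qubit 2: amplitudes (a, b) of (|…0…⟩, |…1…⟩) become ((a + b)/√2, (a − b)/√2). Kets absent from the input have amplitude 0.
(|010⟩, |011⟩): (a, b) = (0.2834, -0.959) → (-0.4777, 0.8785)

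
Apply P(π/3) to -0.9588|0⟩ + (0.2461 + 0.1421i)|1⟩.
-0.9588|0⟩ + (-0.00001221 + 0.2842i)|1⟩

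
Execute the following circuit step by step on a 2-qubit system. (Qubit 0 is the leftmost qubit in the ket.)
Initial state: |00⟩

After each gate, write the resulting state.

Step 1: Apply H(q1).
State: 1/√2|00⟩ + 1/√2|01⟩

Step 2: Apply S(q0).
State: 1/√2|00⟩ + 1/√2|01⟩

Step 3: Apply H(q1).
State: |00⟩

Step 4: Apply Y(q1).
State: i|01⟩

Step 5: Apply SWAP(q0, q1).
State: i|10⟩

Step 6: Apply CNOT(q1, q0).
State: i|10⟩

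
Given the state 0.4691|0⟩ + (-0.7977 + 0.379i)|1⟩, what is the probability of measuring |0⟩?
0.2201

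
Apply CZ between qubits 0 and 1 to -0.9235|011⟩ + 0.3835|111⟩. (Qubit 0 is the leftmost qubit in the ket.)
-0.9235|011⟩ - 0.3835|111⟩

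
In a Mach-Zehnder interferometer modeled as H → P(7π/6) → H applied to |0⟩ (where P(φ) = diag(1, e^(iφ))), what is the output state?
(0.06699 - 0.25i)|0⟩ + (0.933 + 0.25i)|1⟩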